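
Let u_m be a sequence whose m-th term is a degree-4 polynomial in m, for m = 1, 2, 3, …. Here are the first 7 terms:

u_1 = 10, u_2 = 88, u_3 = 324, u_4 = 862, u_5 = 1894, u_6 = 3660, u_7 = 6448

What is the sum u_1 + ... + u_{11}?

1st diffs: 78, 236, 538, 1032, 1766, 2788.
2nd diffs: 158, 302, 494, 734, 1022.
3rd diffs: 144, 192, 240, 288.
4th diffs: 48, 48, 48 (constant).
So u_m = 2m^4 + 4m^3 + 5m^2 + 5m - 6.
Continuing: 10594, 16482, 24544, 35260.
Summing m = 1..11 (11 terms) gives 100166.

100166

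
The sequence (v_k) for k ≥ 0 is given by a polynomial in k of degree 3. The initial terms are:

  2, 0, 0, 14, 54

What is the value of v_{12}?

2750

1st diffs: -2, 0, 14, 40.
2nd diffs: 2, 14, 26.
3rd diffs: 12, 12 (constant).
So v_k = 2k^3 - 5k^2 + k + 2.
Evaluating at k = 12 gives v_{12} = 2750.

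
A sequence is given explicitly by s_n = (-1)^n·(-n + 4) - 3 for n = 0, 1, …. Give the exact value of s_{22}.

-21

(-1)^22 = 1; -n + 4 at n=22 is -18; so s_{22} = -21.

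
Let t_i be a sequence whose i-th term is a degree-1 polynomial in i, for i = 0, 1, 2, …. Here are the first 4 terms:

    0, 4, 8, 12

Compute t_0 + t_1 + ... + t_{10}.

220

1st diffs: 4, 4, 4 (constant).
So t_i = 4i.
Continuing: …, 16, 20, 24, 28, …, t_{10} = 40.
Summing i = 0..10 (11 terms) gives 220.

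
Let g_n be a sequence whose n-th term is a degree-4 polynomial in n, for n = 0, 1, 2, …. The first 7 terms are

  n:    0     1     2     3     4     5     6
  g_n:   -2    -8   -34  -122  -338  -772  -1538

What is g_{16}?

-69698

1st diffs: -6, -26, -88, -216, -434, -766.
2nd diffs: -20, -62, -128, -218, -332.
3rd diffs: -42, -66, -90, -114.
4th diffs: -24, -24, -24 (constant).
Newton forward-difference form: g_n = -2 + (-6)·C(n,1) + (-20)·C(n,2) + (-42)·C(n,3) + (-24)·C(n,4).
At n = 16: n = 16, so g_{16} = -2 - 96 - 2400 - 23520 - 43680 = -69698.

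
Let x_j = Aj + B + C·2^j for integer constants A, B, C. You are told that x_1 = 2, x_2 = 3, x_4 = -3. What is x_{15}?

At j = 1, 2, 4: A + B + 2C = 2; 2A + B + 4C = 3; 4A + B + 16C = -3.
Subtracting the first from the second: A + 2C = 1.
Subtracting the second from the third: 2A + 12C = -6.
Solving: C = -1, A = 3, then B = 1.
Hence x_{15} = 3·15 + 1 + (-1)·32768 = -32722.

-32722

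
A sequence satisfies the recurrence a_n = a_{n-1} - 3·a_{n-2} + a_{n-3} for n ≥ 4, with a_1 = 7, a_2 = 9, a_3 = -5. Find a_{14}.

-795

Applying the relation repeatedly:
a_4 = -25  a_5 = -1  a_6 = 69  …  a_{11} = 835  a_{12} = -289  a_{13} = -2497  a_{14} = -795.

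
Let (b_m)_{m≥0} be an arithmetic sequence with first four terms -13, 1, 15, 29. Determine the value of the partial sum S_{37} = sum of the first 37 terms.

8843

Common difference d = 14.
b_m = -13 + (m - 0)·14.
b_{36} = 491; S = 37·(-13 + 491)/2 = 8843.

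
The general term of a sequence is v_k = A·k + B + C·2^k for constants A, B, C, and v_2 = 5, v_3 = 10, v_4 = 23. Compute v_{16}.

131027

Plug in k = 2, 3, 4: 2A + B + 4C = 5; 3A + B + 8C = 10; 4A + B + 16C = 23.
Subtracting the first from the second: A + 4C = 5.
Subtracting the second from the third: A + 8C = 13.
Solving: C = 2, A = -3, then B = 3.
Hence v_{16} = -3·16 + 3 + 2·65536 = 131027.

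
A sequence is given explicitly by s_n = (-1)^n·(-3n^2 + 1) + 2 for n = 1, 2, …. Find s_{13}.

(-1)^13 = -1; -3n^2 + 1 at n=13 is -506; so s_{13} = 508.

508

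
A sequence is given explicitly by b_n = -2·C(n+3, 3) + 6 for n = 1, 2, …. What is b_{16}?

C(19, 3) = 969, so b_{16} = -1932.

-1932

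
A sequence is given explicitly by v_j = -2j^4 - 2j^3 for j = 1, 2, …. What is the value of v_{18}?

-221616

v_{18} = -2·18^4 - 2·18^3 = -221616.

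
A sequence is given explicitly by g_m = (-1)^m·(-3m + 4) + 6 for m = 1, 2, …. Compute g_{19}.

59

(-1)^19 = -1; -3m + 4 at m=19 is -53; so g_{19} = 59.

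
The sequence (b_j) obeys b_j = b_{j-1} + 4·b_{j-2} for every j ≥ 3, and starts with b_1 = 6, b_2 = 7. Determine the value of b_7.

Iterate the recurrence:
b_3 = 31  b_4 = 59  b_5 = 183  b_6 = 419  b_7 = 1151.

1151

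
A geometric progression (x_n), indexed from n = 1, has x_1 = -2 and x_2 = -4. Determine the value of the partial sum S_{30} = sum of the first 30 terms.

-2147483646

Common ratio r = 2.
x_n = (-2)·2^(n-1).
S = (-2)·(2^30 - 1)/(2 - 1) = (-2)·(1073741824 - 1)/(1) = -2147483646.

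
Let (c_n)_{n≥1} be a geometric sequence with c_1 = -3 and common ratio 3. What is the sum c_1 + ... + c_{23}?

c_n = (-3)·3^(n-1).
S = (-3)·(3^23 - 1)/(3 - 1) = (-3)·(94143178827 - 1)/(2) = -141214768239.

-141214768239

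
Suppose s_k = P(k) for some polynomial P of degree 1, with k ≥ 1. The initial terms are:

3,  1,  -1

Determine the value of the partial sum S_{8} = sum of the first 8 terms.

1st diffs: -2, -2 (constant).
So s_k = -2k + 5.
Continuing: …, -3, -5, -7, -9, …, s_8 = -11.
Summing k = 1..8 (8 terms) gives -32.

-32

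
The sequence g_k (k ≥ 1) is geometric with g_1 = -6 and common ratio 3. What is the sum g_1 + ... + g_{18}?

-1162261464

g_k = (-6)·3^(k-1).
S = (-6)·(3^18 - 1)/(3 - 1) = (-6)·(387420489 - 1)/(2) = -1162261464.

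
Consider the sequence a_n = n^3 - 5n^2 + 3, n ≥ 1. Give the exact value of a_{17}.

a_{17} = 1·17^3 - 5·17^2 + 3 = 3471.

3471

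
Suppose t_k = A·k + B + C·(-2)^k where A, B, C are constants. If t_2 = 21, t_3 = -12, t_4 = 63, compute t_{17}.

The three given values yield: 2A + B + 4C = 21; 3A + B - 8C = -12; 4A + B + 16C = 63.
Subtracting the first from the second: A - 12C = -33.
Subtracting the second from the third: A + 24C = 75.
Solving: C = 3, A = 3, then B = 3.
Therefore t_{17} = 51 + 3 + 3·(-131072) = -393162.

-393162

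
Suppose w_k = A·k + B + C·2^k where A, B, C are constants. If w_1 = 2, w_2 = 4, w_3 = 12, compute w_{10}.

3032

Write the equations: A + B + 2C = 2; 2A + B + 4C = 4; 3A + B + 8C = 12.
Subtracting the first from the second: A + 2C = 2.
Subtracting the second from the third: A + 4C = 8.
Solving: C = 3, A = -4, then B = 0.
Therefore w_{10} = -40 + 0 + 3·1024 = 3032.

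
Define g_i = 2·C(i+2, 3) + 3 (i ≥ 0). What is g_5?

73

C(7, 3) = 35, so g_5 = 73.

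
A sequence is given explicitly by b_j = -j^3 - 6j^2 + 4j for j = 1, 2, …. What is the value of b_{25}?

-19275

b_{25} = -1·25^3 - 6·25^2 + 4·25 = -19275.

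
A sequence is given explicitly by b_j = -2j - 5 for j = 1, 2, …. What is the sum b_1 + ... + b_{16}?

Over j = 1..16: Σj = 136.
Total = (-2)·136 + (-5)·16 = -352.

-352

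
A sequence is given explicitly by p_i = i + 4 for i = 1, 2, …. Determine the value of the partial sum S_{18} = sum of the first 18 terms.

Over i = 1..18: Σi = 171.
Total = (1)·171 + (4)·18 = 243.

243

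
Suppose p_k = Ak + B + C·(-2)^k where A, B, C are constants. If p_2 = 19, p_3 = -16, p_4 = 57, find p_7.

At k = 2, 3, 4: 2A + B + 4C = 19; 3A + B - 8C = -16; 4A + B + 16C = 57.
Subtracting the first from the second: A - 12C = -35.
Subtracting the second from the third: A + 24C = 73.
Solving: C = 3, A = 1, then B = 5.
Therefore p_7 = 7 + 5 + 3·(-128) = -372.

-372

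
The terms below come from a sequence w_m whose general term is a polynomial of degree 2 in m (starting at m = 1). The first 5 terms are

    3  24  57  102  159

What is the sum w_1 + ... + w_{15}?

1st diffs: 21, 33, 45, 57.
2nd diffs: 12, 12, 12 (constant).
Newton forward-difference form: w_m = 3 + 21·C(m-1,1) + 12·C(m-1,2).
Continuing: …, 228, 309, 402, 507, …, w_{15} = 1389.
Summing m = 1..15 (15 terms) gives 7710.

7710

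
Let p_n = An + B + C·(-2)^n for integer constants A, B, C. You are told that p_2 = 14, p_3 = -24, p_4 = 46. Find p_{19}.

-1572896

At n = 2, 3, 4: 2A + B + 4C = 14; 3A + B - 8C = -24; 4A + B + 16C = 46.
Subtracting the first from the second: A - 12C = -38.
Subtracting the second from the third: A + 24C = 70.
Solving: C = 3, A = -2, then B = 6.
Therefore p_{19} = -38 + 6 + 3·(-524288) = -1572896.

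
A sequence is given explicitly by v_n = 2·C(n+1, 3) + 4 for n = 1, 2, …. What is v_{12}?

576

C(13, 3) = 286, so v_{12} = 576.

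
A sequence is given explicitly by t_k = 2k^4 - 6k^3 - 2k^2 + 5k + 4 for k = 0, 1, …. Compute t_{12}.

30880

t_{12} = 2·12^4 - 6·12^3 - 2·12^2 + 5·12 + 4 = 30880.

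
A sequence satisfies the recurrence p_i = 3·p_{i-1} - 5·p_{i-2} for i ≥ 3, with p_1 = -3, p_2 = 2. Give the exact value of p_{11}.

15246

Iterate the recurrence:
p_3 = 21; p_4 = 53; p_5 = 54; p_6 = -103; p_7 = -579; p_8 = -1222; p_9 = -771; p_{10} = 3797; p_{11} = 15246.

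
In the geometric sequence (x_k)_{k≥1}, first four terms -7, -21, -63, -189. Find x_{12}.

-1240029

Common ratio r = 3.
x_k = (-7)·3^(k-1).
x_{12} = (-7)·3^11 = -1240029.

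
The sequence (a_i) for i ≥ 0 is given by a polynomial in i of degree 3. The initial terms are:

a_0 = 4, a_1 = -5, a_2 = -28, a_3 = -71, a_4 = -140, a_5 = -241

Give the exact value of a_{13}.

1st diffs: -9, -23, -43, -69, -101.
2nd diffs: -14, -20, -26, -32.
3rd diffs: -6, -6, -6 (constant).
Newton forward-difference form: a_i = 4 + (-9)·C(i,1) + (-14)·C(i,2) + (-6)·C(i,3).
At i = 13: i = 13, so a_{13} = 4 - 117 - 1092 - 1716 = -2921.

-2921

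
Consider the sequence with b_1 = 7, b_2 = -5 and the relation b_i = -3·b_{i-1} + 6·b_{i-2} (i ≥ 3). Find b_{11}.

6491745

Step forward from the initial values:
b_3 = 57  b_4 = -201  b_5 = 945  b_6 = -4041  b_7 = 17793  b_8 = -77625  b_9 = 339633  b_{10} = -1484649  b_{11} = 6491745.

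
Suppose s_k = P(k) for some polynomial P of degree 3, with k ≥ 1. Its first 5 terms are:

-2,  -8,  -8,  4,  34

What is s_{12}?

1252

1st diffs: -6, 0, 12, 30.
2nd diffs: 6, 12, 18.
3rd diffs: 6, 6 (constant).
So s_k = k^3 - 3k^2 - 4k + 4.
Evaluating at k = 12 gives s_{12} = 1252.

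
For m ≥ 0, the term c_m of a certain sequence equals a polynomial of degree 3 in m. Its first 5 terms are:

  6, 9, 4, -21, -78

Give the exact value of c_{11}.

-2381

1st diffs: 3, -5, -25, -57.
2nd diffs: -8, -20, -32.
3rd diffs: -12, -12 (constant).
Newton forward-difference form: c_m = 6 + 3·C(m,1) + (-8)·C(m,2) + (-12)·C(m,3).
At m = 11: m = 11, so c_{11} = 6 + 33 - 440 - 1980 = -2381.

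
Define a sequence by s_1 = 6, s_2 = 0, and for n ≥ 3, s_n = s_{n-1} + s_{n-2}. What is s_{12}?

330

Applying the relation repeatedly:
s_3 = 6;  s_4 = 6;  s_5 = 12;  s_6 = 18;  s_7 = 30;  s_8 = 48;  s_9 = 78;  s_{10} = 126;  s_{11} = 204;  s_{12} = 330.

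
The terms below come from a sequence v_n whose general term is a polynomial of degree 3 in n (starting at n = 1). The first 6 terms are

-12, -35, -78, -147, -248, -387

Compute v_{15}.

-4338

1st diffs: -23, -43, -69, -101, -139.
2nd diffs: -20, -26, -32, -38.
3rd diffs: -6, -6, -6 (constant).
Newton forward-difference form: v_n = -12 + (-23)·C(n-1,1) + (-20)·C(n-1,2) + (-6)·C(n-1,3).
At n = 15: n-1 = 14, so v_{15} = -12 - 322 - 1820 - 2184 = -4338.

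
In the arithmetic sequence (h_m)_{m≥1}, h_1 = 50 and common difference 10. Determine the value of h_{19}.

h_m = 50 + (m - 1)·10.
h_{19} = 50 + 18·10 = 230.

230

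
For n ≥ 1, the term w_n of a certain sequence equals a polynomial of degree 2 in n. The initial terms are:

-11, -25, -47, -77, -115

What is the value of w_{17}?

1st diffs: -14, -22, -30, -38.
2nd diffs: -8, -8, -8 (constant).
Newton forward-difference form: w_n = -11 + (-14)·C(n-1,1) + (-8)·C(n-1,2).
At n = 17: n-1 = 16, so w_{17} = -11 - 224 - 960 = -1195.

-1195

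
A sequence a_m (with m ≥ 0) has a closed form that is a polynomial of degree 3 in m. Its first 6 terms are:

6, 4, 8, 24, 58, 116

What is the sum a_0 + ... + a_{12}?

1st diffs: -2, 4, 16, 34, 58.
2nd diffs: 6, 12, 18, 24.
3rd diffs: 6, 6, 6 (constant).
Newton forward-difference form: a_m = 6 + (-2)·C(m,1) + 6·C(m,2) + 6·C(m,3).
Continuing: …, 204, 328, 494, 708, …, a_{12} = 1698.
Summing m = 0..12 (13 terms) gives 5928.

5928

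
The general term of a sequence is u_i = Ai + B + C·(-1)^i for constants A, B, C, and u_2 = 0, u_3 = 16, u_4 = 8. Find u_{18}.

At i = 2, 3, 4: 2A + B + C = 0; 3A + B - C = 16; 4A + B + C = 8.
Subtracting the first from the second: A - 2C = 16.
Subtracting the second from the third: A + 2C = -8.
Solving: C = -6, A = 4, then B = -2.
Hence u_{18} = 4·18 + (-2) + (-6)·1 = 64.

64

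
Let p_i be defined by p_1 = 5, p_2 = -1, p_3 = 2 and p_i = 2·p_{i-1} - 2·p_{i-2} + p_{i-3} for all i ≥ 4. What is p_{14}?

-1

p_4 = 11  p_5 = 17  p_6 = 14  …  p_{11} = 17  p_{12} = 14  p_{13} = 5  p_{14} = -1.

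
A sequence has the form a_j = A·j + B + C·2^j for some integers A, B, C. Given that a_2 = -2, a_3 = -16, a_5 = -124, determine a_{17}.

At j = 2, 3, 5: 2A + B + 4C = -2; 3A + B + 8C = -16; 5A + B + 32C = -124.
Subtracting the first from the second: A + 4C = -14.
Subtracting the second from the third: 2A + 24C = -108.
Solving: C = -5, A = 6, then B = 6.
So a_j = 6·j + 6 + (-5)·2^j; at j=17 this is -655252.

-655252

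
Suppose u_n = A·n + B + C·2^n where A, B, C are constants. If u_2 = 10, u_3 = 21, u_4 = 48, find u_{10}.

4050

Plug in n = 2, 3, 4: 2A + B + 4C = 10; 3A + B + 8C = 21; 4A + B + 16C = 48.
Subtracting the first from the second: A + 4C = 11.
Subtracting the second from the third: A + 8C = 27.
Solving: C = 4, A = -5, then B = 4.
Therefore u_{10} = -50 + 4 + 4·1024 = 4050.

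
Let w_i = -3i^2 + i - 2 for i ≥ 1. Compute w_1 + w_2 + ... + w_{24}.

-14448

Over i = 1..24: Σi = 300, Σi² = 4900.
Total = (-3)·4900 + (1)·300 + (-2)·24 = -14448.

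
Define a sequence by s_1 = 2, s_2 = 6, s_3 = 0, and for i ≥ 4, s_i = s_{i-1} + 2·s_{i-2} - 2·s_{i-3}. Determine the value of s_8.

20

Iterate the recurrence:
s_4 = 8; s_5 = -4; s_6 = 12; s_7 = -12; s_8 = 20.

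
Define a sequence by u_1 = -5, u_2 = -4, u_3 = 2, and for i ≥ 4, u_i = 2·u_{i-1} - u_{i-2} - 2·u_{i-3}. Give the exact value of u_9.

u_4 = 18;  u_5 = 42;  u_6 = 62;  u_7 = 46;  u_8 = -54;  u_9 = -278.

-278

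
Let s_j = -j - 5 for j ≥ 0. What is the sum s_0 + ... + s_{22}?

Over j = 0..22: Σj = 253.
Total = (-1)·253 + (-5)·23 = -368.

-368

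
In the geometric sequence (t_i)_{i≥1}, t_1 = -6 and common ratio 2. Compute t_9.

-1536

t_i = (-6)·2^(i-1).
t_9 = (-6)·2^8 = -1536.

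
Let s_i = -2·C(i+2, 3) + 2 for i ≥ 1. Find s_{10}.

-438

C(12, 3) = 220, so s_{10} = -438.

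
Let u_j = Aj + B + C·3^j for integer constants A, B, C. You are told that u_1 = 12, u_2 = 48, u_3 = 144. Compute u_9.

98460

Write the equations: A + B + 3C = 12; 2A + B + 9C = 48; 3A + B + 27C = 144.
Subtracting the first from the second: A + 6C = 36.
Subtracting the second from the third: A + 18C = 96.
Solving: C = 5, A = 6, then B = -9.
Therefore u_9 = 54 + (-9) + 5·19683 = 98460.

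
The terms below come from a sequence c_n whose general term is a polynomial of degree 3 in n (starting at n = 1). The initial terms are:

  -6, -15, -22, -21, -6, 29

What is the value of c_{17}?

1st diffs: -9, -7, 1, 15, 35.
2nd diffs: 2, 8, 14, 20.
3rd diffs: 6, 6, 6 (constant).
Newton forward-difference form: c_n = -6 + (-9)·C(n-1,1) + 2·C(n-1,2) + 6·C(n-1,3).
At n = 17: n-1 = 16, so c_{17} = -6 - 144 + 240 + 3360 = 3450.

3450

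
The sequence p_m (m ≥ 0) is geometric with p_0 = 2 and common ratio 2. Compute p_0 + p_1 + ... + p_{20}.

4194302

p_m = 2·2^(m-0).
S = 2·(2^21 - 1)/(2 - 1) = 2·(2097152 - 1)/(1) = 4194302.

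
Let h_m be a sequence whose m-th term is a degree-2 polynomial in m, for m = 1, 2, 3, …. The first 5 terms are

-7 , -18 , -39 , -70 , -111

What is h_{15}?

1st diffs: -11, -21, -31, -41.
2nd diffs: -10, -10, -10 (constant).
Newton forward-difference form: h_m = -7 + (-11)·C(m-1,1) + (-10)·C(m-1,2).
At m = 15: m-1 = 14, so h_{15} = -7 - 154 - 910 = -1071.

-1071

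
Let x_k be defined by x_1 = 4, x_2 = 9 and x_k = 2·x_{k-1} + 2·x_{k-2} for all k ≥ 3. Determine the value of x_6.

Compute successive terms:
x_3 = 26;  x_4 = 70;  x_5 = 192;  x_6 = 524.

524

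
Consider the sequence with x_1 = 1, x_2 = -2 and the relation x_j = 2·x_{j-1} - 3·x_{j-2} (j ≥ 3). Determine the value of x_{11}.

Applying the relation repeatedly:
x_3 = -7; x_4 = -8; x_5 = 5; x_6 = 34; x_7 = 53; x_8 = 4; x_9 = -151; x_{10} = -314; x_{11} = -175.

-175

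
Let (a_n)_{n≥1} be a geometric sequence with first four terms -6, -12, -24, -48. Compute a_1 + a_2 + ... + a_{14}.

Common ratio r = 2.
a_n = (-6)·2^(n-1).
S = (-6)·(2^14 - 1)/(2 - 1) = (-6)·(16384 - 1)/(1) = -98298.

-98298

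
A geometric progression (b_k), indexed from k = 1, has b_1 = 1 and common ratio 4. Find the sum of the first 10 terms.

b_k = 1·4^(k-1).
S = 1·(4^10 - 1)/(4 - 1) = 1·(1048576 - 1)/(3) = 349525.

349525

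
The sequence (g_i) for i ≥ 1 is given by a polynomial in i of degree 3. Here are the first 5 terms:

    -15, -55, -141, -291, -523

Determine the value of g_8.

1st diffs: -40, -86, -150, -232.
2nd diffs: -46, -64, -82.
3rd diffs: -18, -18 (constant).
Newton forward-difference form: g_i = -15 + (-40)·C(i-1,1) + (-46)·C(i-1,2) + (-18)·C(i-1,3).
At i = 8: i-1 = 7, so g_8 = -15 - 280 - 966 - 630 = -1891.

-1891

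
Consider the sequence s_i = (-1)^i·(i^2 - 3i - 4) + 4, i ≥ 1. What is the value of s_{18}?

(-1)^18 = 1; i^2 - 3i - 4 at i=18 is 266; so s_{18} = 270.

270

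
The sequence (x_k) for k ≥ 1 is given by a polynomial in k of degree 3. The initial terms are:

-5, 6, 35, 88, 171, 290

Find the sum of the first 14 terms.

13489

1st diffs: 11, 29, 53, 83, 119.
2nd diffs: 18, 24, 30, 36.
3rd diffs: 6, 6, 6 (constant).
So x_k = k^3 + 3k^2 - 5k - 4.
Continuing: …, 451, 660, 923, 1246, …, x_{14} = 3258.
Summing k = 1..14 (14 terms) gives 13489.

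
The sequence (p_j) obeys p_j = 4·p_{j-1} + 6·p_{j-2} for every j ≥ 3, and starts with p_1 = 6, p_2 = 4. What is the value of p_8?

Applying the relation repeatedly:
p_3 = 52; p_4 = 232; p_5 = 1240; p_6 = 6352; p_7 = 32848; p_8 = 169504.

169504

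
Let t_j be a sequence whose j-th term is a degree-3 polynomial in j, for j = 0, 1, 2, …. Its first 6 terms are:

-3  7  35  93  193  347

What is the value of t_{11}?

3077

1st diffs: 10, 28, 58, 100, 154.
2nd diffs: 18, 30, 42, 54.
3rd diffs: 12, 12, 12 (constant).
Newton forward-difference form: t_j = -3 + 10·C(j,1) + 18·C(j,2) + 12·C(j,3).
At j = 11: j = 11, so t_{11} = -3 + 110 + 990 + 1980 = 3077.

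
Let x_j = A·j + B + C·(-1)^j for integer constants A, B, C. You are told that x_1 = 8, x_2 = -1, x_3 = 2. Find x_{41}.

-112

At j = 1, 2, 3: A + B - C = 8; 2A + B + C = -1; 3A + B - C = 2.
Subtracting the first from the second: A + 2C = -9.
Subtracting the second from the third: A - 2C = 3.
Solving: C = -3, A = -3, then B = 8.
So x_j = -3·j + 8 + (-3)·(-1)^j; at j=41 this is -112.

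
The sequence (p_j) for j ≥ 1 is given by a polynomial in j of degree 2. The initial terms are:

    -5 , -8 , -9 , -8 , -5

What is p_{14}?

1st diffs: -3, -1, 1, 3.
2nd diffs: 2, 2, 2 (constant).
Newton forward-difference form: p_j = -5 + (-3)·C(j-1,1) + 2·C(j-1,2).
At j = 14: j-1 = 13, so p_{14} = -5 - 39 + 156 = 112.

112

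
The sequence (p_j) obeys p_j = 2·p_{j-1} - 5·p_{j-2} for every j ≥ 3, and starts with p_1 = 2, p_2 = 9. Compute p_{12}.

Step forward from the initial values:
p_3 = 8, p_4 = -29, p_5 = -98, p_6 = -51, p_7 = 388, p_8 = 1031, p_9 = 122, p_{10} = -4911, p_{11} = -10432, p_{12} = 3691.

3691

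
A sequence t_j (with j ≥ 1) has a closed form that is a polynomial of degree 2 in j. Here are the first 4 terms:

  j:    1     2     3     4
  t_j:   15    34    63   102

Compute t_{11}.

1st diffs: 19, 29, 39.
2nd diffs: 10, 10 (constant).
Newton forward-difference form: t_j = 15 + 19·C(j-1,1) + 10·C(j-1,2).
At j = 11: j-1 = 10, so t_{11} = 15 + 190 + 450 = 655.

655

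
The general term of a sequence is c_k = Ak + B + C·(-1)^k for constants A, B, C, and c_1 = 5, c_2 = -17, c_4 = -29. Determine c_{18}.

-113

Write the equations: A + B - C = 5; 2A + B + C = -17; 4A + B + C = -29.
Subtracting the first from the second: A + 2C = -22.
Subtracting the second from the third: 2A = -12.
Solving: C = -8, A = -6, then B = 3.
Hence c_{18} = -6·18 + 3 + (-8)·1 = -113.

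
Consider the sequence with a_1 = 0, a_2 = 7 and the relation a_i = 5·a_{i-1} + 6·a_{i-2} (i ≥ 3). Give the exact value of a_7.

Step forward from the initial values:
a_3 = 35  a_4 = 217  a_5 = 1295  a_6 = 7777  a_7 = 46655.
(Characteristic roots are 6 and -1.)

46655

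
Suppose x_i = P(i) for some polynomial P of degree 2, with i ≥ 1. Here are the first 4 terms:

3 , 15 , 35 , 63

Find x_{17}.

1155

1st diffs: 12, 20, 28.
2nd diffs: 8, 8 (constant).
So x_i = 4i^2 - 1.
Evaluating at i = 17 gives x_{17} = 1155.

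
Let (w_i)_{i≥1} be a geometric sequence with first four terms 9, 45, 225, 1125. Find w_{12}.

Common ratio r = 5.
w_i = 9·5^(i-1).
w_{12} = 9·5^11 = 439453125.

439453125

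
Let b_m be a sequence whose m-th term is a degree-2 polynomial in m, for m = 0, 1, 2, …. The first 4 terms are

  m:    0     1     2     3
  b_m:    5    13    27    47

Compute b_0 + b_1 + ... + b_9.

1130

1st diffs: 8, 14, 20.
2nd diffs: 6, 6 (constant).
So b_m = 3m^2 + 5m + 5.
Continuing: …, 73, 105, 143, 187, …, b_9 = 293.
Summing m = 0..9 (10 terms) gives 1130.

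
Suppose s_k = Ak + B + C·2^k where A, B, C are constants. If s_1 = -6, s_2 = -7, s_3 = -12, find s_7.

Write the equations: A + B + 2C = -6; 2A + B + 4C = -7; 3A + B + 8C = -12.
Subtracting the first from the second: A + 2C = -1.
Subtracting the second from the third: A + 4C = -5.
Solving: C = -2, A = 3, then B = -5.
So s_k = 3·k + (-5) + (-2)·2^k; at k=7 this is -240.

-240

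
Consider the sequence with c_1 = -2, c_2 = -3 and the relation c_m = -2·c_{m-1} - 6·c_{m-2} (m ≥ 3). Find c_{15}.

Applying the relation repeatedly:
c_3 = 18  c_4 = -18  c_5 = -72  …  c_{12} = 34272  c_{13} = 67968  c_{14} = -341568  c_{15} = 275328.

275328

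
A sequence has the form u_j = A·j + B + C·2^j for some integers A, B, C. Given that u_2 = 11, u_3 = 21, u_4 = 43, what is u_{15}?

Write the equations: 2A + B + 4C = 11; 3A + B + 8C = 21; 4A + B + 16C = 43.
Subtracting the first from the second: A + 4C = 10.
Subtracting the second from the third: A + 8C = 22.
Solving: C = 3, A = -2, then B = 3.
Therefore u_{15} = -30 + 3 + 3·32768 = 98277.

98277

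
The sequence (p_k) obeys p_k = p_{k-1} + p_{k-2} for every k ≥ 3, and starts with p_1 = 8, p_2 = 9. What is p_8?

Step forward from the initial values:
p_3 = 17; p_4 = 26; p_5 = 43; p_6 = 69; p_7 = 112; p_8 = 181.

181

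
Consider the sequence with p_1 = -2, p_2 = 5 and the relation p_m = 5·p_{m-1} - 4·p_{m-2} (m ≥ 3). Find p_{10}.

p_3 = 33; p_4 = 145; p_5 = 593; p_6 = 2385; p_7 = 9553; p_8 = 38225; p_9 = 152913; p_{10} = 611665.
(Characteristic roots are 4 and 1.)

611665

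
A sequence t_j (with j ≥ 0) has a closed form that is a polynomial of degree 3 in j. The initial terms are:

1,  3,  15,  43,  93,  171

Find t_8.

633

1st diffs: 2, 12, 28, 50, 78.
2nd diffs: 10, 16, 22, 28.
3rd diffs: 6, 6, 6 (constant).
Newton forward-difference form: t_j = 1 + 2·C(j,1) + 10·C(j,2) + 6·C(j,3).
At j = 8: j = 8, so t_8 = 1 + 16 + 280 + 336 = 633.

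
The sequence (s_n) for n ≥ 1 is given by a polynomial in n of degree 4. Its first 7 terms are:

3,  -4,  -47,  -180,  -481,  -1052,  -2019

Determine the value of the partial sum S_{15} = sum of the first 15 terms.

1st diffs: -7, -43, -133, -301, -571, -967.
2nd diffs: -36, -90, -168, -270, -396.
3rd diffs: -54, -78, -102, -126.
4th diffs: -24, -24, -24 (constant).
Newton forward-difference form: s_n = 3 + (-7)·C(n-1,1) + (-36)·C(n-1,2) + (-54)·C(n-1,3) + (-24)·C(n-1,4).
Continuing: …, -3532, -5765, -8916, -13207, …, s_{15} = -47051.
Summing n = 1..15 (15 terms) gives -162852.

-162852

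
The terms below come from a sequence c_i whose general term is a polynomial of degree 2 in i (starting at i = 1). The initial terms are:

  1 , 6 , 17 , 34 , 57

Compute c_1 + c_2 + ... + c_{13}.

2119

1st diffs: 5, 11, 17, 23.
2nd diffs: 6, 6, 6 (constant).
Newton forward-difference form: c_i = 1 + 5·C(i-1,1) + 6·C(i-1,2).
Continuing: …, 86, 121, 162, 209, …, c_{13} = 457.
Summing i = 1..13 (13 terms) gives 2119.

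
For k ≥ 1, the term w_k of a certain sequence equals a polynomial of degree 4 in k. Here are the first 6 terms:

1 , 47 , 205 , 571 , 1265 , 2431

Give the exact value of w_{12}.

30427

1st diffs: 46, 158, 366, 694, 1166.
2nd diffs: 112, 208, 328, 472.
3rd diffs: 96, 120, 144.
4th diffs: 24, 24 (constant).
Newton forward-difference form: w_k = 1 + 46·C(k-1,1) + 112·C(k-1,2) + 96·C(k-1,3) + 24·C(k-1,4).
At k = 12: k-1 = 11, so w_{12} = 1 + 506 + 6160 + 15840 + 7920 = 30427.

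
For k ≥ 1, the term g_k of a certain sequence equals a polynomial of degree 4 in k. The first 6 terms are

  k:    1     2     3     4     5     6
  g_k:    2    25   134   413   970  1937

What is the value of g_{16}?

1st diffs: 23, 109, 279, 557, 967.
2nd diffs: 86, 170, 278, 410.
3rd diffs: 84, 108, 132.
4th diffs: 24, 24 (constant).
Newton forward-difference form: g_k = 2 + 23·C(k-1,1) + 86·C(k-1,2) + 84·C(k-1,3) + 24·C(k-1,4).
At k = 16: k-1 = 15, so g_{16} = 2 + 345 + 9030 + 38220 + 32760 = 80357.

80357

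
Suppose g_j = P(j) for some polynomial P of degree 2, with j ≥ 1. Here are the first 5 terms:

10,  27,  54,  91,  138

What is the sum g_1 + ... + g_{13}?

1st diffs: 17, 27, 37, 47.
2nd diffs: 10, 10, 10 (constant).
So g_j = 5j^2 + 2j + 3.
Continuing: …, 195, 262, 339, 426, …, g_{13} = 874.
Summing j = 1..13 (13 terms) gives 4316.

4316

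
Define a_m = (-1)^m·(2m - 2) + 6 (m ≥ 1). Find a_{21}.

-34

(-1)^21 = -1; 2m - 2 at m=21 is 40; so a_{21} = -34.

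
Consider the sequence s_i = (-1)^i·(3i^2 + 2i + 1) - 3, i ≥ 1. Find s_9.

-265

(-1)^9 = -1; 3i^2 + 2i + 1 at i=9 is 262; so s_9 = -265.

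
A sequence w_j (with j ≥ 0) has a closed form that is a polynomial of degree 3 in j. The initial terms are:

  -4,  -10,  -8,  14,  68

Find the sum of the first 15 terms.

1st diffs: -6, 2, 22, 54.
2nd diffs: 8, 20, 32.
3rd diffs: 12, 12 (constant).
Newton forward-difference form: w_j = -4 + (-6)·C(j,1) + 8·C(j,2) + 12·C(j,3).
Continuing: …, 166, 320, 542, 844, …, w_{14} = 5008.
Summing j = 0..14 (15 terms) gives 19330.

19330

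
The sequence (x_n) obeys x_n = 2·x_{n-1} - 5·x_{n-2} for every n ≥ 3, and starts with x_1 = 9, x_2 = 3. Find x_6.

Applying the relation repeatedly:
x_3 = -39;  x_4 = -93;  x_5 = 9;  x_6 = 483.

483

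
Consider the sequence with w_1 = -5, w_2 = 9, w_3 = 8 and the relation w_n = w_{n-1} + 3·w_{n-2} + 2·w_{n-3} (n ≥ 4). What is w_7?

409

Compute successive terms:
w_4 = 25; w_5 = 67; w_6 = 158; w_7 = 409.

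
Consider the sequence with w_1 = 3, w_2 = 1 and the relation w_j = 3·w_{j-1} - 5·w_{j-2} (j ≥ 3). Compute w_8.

Iterate the recurrence:
w_3 = -12, w_4 = -41, w_5 = -63, w_6 = 16, w_7 = 363, w_8 = 1009.

1009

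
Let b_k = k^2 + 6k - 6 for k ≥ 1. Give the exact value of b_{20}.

514

b_{20} = 1·20^2 + 6·20 - 6 = 514.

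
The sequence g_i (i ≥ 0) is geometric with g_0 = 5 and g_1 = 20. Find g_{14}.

Common ratio r = 4.
g_i = 5·4^(i-0).
g_{14} = 5·4^14 = 1342177280.

1342177280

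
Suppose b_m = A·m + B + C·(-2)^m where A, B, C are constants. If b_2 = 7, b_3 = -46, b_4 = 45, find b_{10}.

Write the equations: 2A + B + 4C = 7; 3A + B - 8C = -46; 4A + B + 16C = 45.
Subtracting the first from the second: A - 12C = -53.
Subtracting the second from the third: A + 24C = 91.
Solving: C = 4, A = -5, then B = 1.
Hence b_{10} = -5·10 + 1 + 4·1024 = 4047.

4047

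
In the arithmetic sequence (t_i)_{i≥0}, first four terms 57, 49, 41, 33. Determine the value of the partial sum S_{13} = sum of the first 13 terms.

117

Common difference d = -8.
t_i = 57 + (i - 0)·(-8).
t_{12} = -39; S = 13·(57 + (-39))/2 = 117.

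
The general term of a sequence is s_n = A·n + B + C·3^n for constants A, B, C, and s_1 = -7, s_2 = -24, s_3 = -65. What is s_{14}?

The three given values yield: A + B + 3C = -7; 2A + B + 9C = -24; 3A + B + 27C = -65.
Subtracting the first from the second: A + 6C = -17.
Subtracting the second from the third: A + 18C = -41.
Solving: C = -2, A = -5, then B = 4.
Hence s_{14} = -5·14 + 4 + (-2)·4782969 = -9566004.

-9566004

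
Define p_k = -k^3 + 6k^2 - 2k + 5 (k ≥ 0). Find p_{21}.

-6652

p_{21} = -1·21^3 + 6·21^2 - 2·21 + 5 = -6652.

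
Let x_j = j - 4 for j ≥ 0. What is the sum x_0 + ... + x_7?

-4

Over j = 0..7: Σj = 28.
Total = (1)·28 + (-4)·8 = -4.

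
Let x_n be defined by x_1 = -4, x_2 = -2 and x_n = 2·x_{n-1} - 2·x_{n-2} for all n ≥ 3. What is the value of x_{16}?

-768

Applying the relation repeatedly:
x_3 = 4;  x_4 = 12;  x_5 = 16;  …;  x_{13} = 256;  x_{14} = 128;  x_{15} = -256;  x_{16} = -768.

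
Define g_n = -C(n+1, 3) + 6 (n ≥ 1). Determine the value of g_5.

-14

C(6, 3) = 20, so g_5 = -14.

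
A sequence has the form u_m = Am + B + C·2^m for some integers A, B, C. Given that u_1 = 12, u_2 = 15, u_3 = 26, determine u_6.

Plug in m = 1, 2, 3: A + B + 2C = 12; 2A + B + 4C = 15; 3A + B + 8C = 26.
Subtracting the first from the second: A + 2C = 3.
Subtracting the second from the third: A + 4C = 11.
Solving: C = 4, A = -5, then B = 9.
So u_m = -5·m + 9 + 4·2^m; at m=6 this is 235.

235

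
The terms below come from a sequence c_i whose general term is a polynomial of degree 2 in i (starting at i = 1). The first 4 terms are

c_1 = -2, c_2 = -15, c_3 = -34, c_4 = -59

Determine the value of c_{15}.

-730

1st diffs: -13, -19, -25.
2nd diffs: -6, -6 (constant).
Newton forward-difference form: c_i = -2 + (-13)·C(i-1,1) + (-6)·C(i-1,2).
At i = 15: i-1 = 14, so c_{15} = -2 - 182 - 546 = -730.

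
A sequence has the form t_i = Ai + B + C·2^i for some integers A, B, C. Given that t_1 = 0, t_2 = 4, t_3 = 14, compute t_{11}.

6118

Write the equations: A + B + 2C = 0; 2A + B + 4C = 4; 3A + B + 8C = 14.
Subtracting the first from the second: A + 2C = 4.
Subtracting the second from the third: A + 4C = 10.
Solving: C = 3, A = -2, then B = -4.
So t_i = -2·i + (-4) + 3·2^i; at i=11 this is 6118.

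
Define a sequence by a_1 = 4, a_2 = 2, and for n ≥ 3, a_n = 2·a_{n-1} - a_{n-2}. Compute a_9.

-12

Iterate the recurrence:
a_3 = 0, a_4 = -2, a_5 = -4, a_6 = -6, a_7 = -8, a_8 = -10, a_9 = -12.
(Characteristic roots are 1 and 1.)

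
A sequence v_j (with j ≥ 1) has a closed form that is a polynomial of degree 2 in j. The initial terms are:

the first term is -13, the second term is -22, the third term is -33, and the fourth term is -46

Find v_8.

1st diffs: -9, -11, -13.
2nd diffs: -2, -2 (constant).
So v_j = -j^2 - 6j - 6.
Evaluating at j = 8 gives v_8 = -118.

-118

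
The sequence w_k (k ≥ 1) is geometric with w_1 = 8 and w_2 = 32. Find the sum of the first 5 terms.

2728

Common ratio r = 4.
w_k = 8·4^(k-1).
S = 8·(4^5 - 1)/(4 - 1) = 8·(1024 - 1)/(3) = 2728.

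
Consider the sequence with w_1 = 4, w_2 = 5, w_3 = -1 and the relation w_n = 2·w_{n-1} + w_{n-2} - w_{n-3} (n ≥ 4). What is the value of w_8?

-86

Compute successive terms:
w_4 = -1  w_5 = -8  w_6 = -16  w_7 = -39  w_8 = -86.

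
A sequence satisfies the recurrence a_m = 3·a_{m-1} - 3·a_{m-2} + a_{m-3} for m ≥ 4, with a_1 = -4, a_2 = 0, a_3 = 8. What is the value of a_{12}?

260

Iterate the recurrence:
a_4 = 20;  a_5 = 36;  a_6 = 56;  a_7 = 80;  a_8 = 108;  a_9 = 140;  a_{10} = 176;  a_{11} = 216;  a_{12} = 260.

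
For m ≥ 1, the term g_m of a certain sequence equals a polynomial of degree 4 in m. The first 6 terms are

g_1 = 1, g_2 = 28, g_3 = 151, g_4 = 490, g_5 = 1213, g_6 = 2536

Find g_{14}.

1st diffs: 27, 123, 339, 723, 1323.
2nd diffs: 96, 216, 384, 600.
3rd diffs: 120, 168, 216.
4th diffs: 48, 48 (constant).
Newton forward-difference form: g_m = 1 + 27·C(m-1,1) + 96·C(m-1,2) + 120·C(m-1,3) + 48·C(m-1,4).
At m = 14: m-1 = 13, so g_{14} = 1 + 351 + 7488 + 34320 + 34320 = 76480.

76480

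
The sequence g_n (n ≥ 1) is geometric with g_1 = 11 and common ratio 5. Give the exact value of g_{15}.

g_n = 11·5^(n-1).
g_{15} = 11·5^14 = 67138671875.

67138671875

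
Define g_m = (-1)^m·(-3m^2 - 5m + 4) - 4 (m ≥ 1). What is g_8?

(-1)^8 = 1; -3m^2 - 5m + 4 at m=8 is -228; so g_8 = -232.

-232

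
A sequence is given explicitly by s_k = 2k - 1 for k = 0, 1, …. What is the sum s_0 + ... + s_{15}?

224

Over k = 0..15: Σk = 120.
Total = (2)·120 + (-1)·16 = 224.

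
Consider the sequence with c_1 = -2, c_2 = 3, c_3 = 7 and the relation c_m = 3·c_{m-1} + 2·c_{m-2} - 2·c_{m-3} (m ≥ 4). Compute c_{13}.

1891793

Compute successive terms:
c_4 = 31; c_5 = 101; c_6 = 351; c_7 = 1193; c_8 = 4079; c_9 = 13921; c_{10} = 47535; c_{11} = 162289; c_{12} = 554095; c_{13} = 1891793.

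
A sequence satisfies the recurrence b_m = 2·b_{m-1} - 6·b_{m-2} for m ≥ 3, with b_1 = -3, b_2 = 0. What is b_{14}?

354816

Iterate the recurrence:
b_3 = 18, b_4 = 36, b_5 = -36, …, b_{11} = -20448, b_{12} = -54720, b_{13} = 13248, b_{14} = 354816.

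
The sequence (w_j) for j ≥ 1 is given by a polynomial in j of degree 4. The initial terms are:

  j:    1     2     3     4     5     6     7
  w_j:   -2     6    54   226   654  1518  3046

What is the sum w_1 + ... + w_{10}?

34876

1st diffs: 8, 48, 172, 428, 864, 1528.
2nd diffs: 40, 124, 256, 436, 664.
3rd diffs: 84, 132, 180, 228.
4th diffs: 48, 48, 48 (constant).
Newton forward-difference form: w_j = -2 + 8·C(j-1,1) + 40·C(j-1,2) + 84·C(j-1,3) + 48·C(j-1,4).
Continuing: 5514, 9246, 14614.
Summing j = 1..10 (10 terms) gives 34876.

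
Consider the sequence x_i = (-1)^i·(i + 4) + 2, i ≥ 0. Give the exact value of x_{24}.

(-1)^24 = 1; i + 4 at i=24 is 28; so x_{24} = 30.

30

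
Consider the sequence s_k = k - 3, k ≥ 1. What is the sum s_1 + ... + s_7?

7

Over k = 1..7: Σk = 28.
Total = (1)·28 + (-3)·7 = 7.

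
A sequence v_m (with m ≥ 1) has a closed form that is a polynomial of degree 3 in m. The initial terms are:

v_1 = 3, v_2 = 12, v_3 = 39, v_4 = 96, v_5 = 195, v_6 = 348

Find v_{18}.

10764

1st diffs: 9, 27, 57, 99, 153.
2nd diffs: 18, 30, 42, 54.
3rd diffs: 12, 12, 12 (constant).
Newton forward-difference form: v_m = 3 + 9·C(m-1,1) + 18·C(m-1,2) + 12·C(m-1,3).
At m = 18: m-1 = 17, so v_{18} = 3 + 153 + 2448 + 8160 = 10764.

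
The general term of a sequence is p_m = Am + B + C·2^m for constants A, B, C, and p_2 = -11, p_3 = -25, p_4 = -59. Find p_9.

-2509

At m = 2, 3, 4: 2A + B + 4C = -11; 3A + B + 8C = -25; 4A + B + 16C = -59.
Subtracting the first from the second: A + 4C = -14.
Subtracting the second from the third: A + 8C = -34.
Solving: C = -5, A = 6, then B = -3.
Hence p_9 = 6·9 + (-3) + (-5)·512 = -2509.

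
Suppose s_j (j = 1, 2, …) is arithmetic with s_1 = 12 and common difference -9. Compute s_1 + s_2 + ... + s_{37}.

-5550

s_j = 12 + (j - 1)·(-9).
s_{37} = -312; S = 37·(12 + (-312))/2 = -5550.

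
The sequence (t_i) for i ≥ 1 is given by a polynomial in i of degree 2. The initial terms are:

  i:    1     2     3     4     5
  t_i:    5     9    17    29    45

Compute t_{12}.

1st diffs: 4, 8, 12, 16.
2nd diffs: 4, 4, 4 (constant).
So t_i = 2i^2 - 2i + 5.
Evaluating at i = 12 gives t_{12} = 269.

269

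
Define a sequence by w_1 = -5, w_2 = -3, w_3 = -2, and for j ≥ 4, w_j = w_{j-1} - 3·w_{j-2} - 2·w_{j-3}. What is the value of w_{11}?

373

Compute successive terms:
w_4 = 17; w_5 = 29; w_6 = -18; w_7 = -139; w_8 = -143; w_9 = 310; w_{10} = 1017; w_{11} = 373.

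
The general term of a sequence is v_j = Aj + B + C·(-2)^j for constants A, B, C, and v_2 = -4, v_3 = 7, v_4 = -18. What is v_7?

123

Plug in j = 2, 3, 4: 2A + B + 4C = -4; 3A + B - 8C = 7; 4A + B + 16C = -18.
Subtracting the first from the second: A - 12C = 11.
Subtracting the second from the third: A + 24C = -25.
Solving: C = -1, A = -1, then B = 2.
So v_j = -1·j + 2 + (-1)·(-2)^j; at j=7 this is 123.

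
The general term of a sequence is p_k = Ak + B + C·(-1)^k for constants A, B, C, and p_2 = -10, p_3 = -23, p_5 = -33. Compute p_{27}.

Plug in k = 2, 3, 5: 2A + B + C = -10; 3A + B - C = -23; 5A + B - C = -33.
Subtracting the first from the second: A - 2C = -13.
Subtracting the second from the third: 2A = -10.
Solving: C = 4, A = -5, then B = -4.
So p_k = -5·k + (-4) + 4·(-1)^k; at k=27 this is -143.

-143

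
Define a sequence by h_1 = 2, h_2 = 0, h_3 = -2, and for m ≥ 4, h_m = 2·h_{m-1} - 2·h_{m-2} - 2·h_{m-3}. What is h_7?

Applying the relation repeatedly:
h_4 = -8;  h_5 = -12;  h_6 = -4;  h_7 = 32.

32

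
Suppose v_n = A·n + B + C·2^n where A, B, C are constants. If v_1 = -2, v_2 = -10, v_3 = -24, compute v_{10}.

Plug in n = 1, 2, 3: A + B + 2C = -2; 2A + B + 4C = -10; 3A + B + 8C = -24.
Subtracting the first from the second: A + 2C = -8.
Subtracting the second from the third: A + 4C = -14.
Solving: C = -3, A = -2, then B = 6.
So v_n = -2·n + 6 + (-3)·2^n; at n=10 this is -3086.

-3086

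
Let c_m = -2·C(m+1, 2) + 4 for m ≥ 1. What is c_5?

C(6, 2) = 15, so c_5 = -26.

-26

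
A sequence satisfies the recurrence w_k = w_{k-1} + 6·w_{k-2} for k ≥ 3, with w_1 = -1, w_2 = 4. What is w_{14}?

Step forward from the initial values:
w_3 = -2; w_4 = 22; w_5 = 10; …; w_{11} = 22186; w_{12} = 73726; w_{13} = 206842; w_{14} = 649198.
(Characteristic roots are 3 and -2.)

649198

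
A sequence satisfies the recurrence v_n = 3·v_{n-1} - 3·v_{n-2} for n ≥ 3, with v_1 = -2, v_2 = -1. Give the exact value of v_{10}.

Compute successive terms:
v_3 = 3; v_4 = 12; v_5 = 27; v_6 = 45; v_7 = 54; v_8 = 27; v_9 = -81; v_{10} = -324.

-324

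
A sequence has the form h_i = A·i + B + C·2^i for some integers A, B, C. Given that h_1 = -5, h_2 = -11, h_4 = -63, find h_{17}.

-655291

The three given values yield: A + B + 2C = -5; 2A + B + 4C = -11; 4A + B + 16C = -63.
Subtracting the first from the second: A + 2C = -6.
Subtracting the second from the third: 2A + 12C = -52.
Solving: C = -5, A = 4, then B = 1.
Therefore h_{17} = 68 + 1 + (-5)·131072 = -655291.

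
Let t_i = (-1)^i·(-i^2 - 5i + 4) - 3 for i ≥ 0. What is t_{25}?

(-1)^25 = -1; -i^2 - 5i + 4 at i=25 is -746; so t_{25} = 743.

743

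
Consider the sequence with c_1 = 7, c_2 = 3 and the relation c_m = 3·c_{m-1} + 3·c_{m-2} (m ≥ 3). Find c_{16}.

Compute successive terms:
c_3 = 30; c_4 = 99; c_5 = 387; …; c_{13} = 16433847; c_{14} = 62305443; c_{15} = 236217870; c_{16} = 895569939.

895569939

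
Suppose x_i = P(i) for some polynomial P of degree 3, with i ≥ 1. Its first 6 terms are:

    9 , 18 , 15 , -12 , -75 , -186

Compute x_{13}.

1st diffs: 9, -3, -27, -63, -111.
2nd diffs: -12, -24, -36, -48.
3rd diffs: -12, -12, -12 (constant).
So x_i = -2i^3 + 6i^2 + 5i.
Evaluating at i = 13 gives x_{13} = -3315.

-3315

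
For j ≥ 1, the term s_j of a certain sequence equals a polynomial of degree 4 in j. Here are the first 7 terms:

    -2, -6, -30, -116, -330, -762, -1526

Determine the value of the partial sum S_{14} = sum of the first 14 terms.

-97762

1st diffs: -4, -24, -86, -214, -432, -764.
2nd diffs: -20, -62, -128, -218, -332.
3rd diffs: -42, -66, -90, -114.
4th diffs: -24, -24, -24 (constant).
So s_j = -j^4 + 3j^3 - 3j^2 - j.
Continuing: …, -2760, -4626, -7310, -11022, …, s_{14} = -30786.
Summing j = 1..14 (14 terms) gives -97762.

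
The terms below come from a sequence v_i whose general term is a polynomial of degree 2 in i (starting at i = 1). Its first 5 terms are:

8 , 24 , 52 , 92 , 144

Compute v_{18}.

1st diffs: 16, 28, 40, 52.
2nd diffs: 12, 12, 12 (constant).
So v_i = 6i^2 - 2i + 4.
Evaluating at i = 18 gives v_{18} = 1912.

1912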